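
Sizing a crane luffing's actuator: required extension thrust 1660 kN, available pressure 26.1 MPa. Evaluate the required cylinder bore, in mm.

D ≈ 285 mm

Extension force acts on the full piston face: F = P × (π/4)D².
D = √(4F / (πP)) = √(4 × 1660 kN / (π × 26.1 MPa))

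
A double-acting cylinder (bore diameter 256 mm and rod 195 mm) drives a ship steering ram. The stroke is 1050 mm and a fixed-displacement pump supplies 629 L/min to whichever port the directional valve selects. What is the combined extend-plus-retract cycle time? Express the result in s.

Cap-side area A_cap = π/4 × (256 mm)² = 51470 mm^2
Rod-side annular area A_ann = π/4 × (256² − 195²) = 21610 mm^2
t_ext = A_cap·L/Q = 5.155 s
t_ret = A_ann·L/Q = 2.164 s
t_cycle = t_ext + t_ret

t ≈ 7.32 s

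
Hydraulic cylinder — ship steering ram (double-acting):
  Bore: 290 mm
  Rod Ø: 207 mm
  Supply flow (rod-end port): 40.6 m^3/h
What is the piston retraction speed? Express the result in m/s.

Rod-side annular area A_ann = π/4 × (290² − 207²) = 32400 mm^2
Flow into the rod-end port fills the annular volume.
v = Q / A

v ≈ 0.348 m/s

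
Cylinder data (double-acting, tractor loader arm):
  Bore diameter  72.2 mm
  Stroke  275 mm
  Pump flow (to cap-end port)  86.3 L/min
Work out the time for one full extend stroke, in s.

Cap-side area A_cap = π/4 × (72.2 mm)² = 4094 mm^2
Swept volume V = A × L; t = V / Q = A·L / Q

t ≈ 0.783 s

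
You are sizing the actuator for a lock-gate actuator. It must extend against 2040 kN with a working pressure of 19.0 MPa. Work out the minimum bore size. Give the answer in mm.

D ≈ 370 mm

Extension force acts on the full piston face: F = P × (π/4)D².
D = √(4F / (πP)) = √(4 × 2040 kN / (π × 19.0 MPa))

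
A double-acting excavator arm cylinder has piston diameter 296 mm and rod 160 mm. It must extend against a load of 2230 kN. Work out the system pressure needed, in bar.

P ≈ 324 bar

Cap-side area A_cap = π/4 × (296 mm)² = 68810 mm^2
P = F / A = 2230 kN / A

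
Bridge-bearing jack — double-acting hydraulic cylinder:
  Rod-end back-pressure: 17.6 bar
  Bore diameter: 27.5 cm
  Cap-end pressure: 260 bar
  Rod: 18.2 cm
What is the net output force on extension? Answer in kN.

F ≈ 1490 kN

Cap-side area A_cap = π/4 × (27.5 cm)² = 594.0 cm^2
Rod-side annular area A_ann = π/4 × (27.5² − 18.2²) = 333.8 cm^2
Net thrust = P_cap·A_cap − P_rod·A_ann = 1544 kN − 58.75 kN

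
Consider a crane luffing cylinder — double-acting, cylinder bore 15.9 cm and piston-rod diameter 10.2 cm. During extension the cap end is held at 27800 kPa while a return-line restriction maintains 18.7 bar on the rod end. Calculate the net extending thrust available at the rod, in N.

Cap-side area A_cap = π/4 × (15.9 cm)² = 198.6 cm^2
Rod-side annular area A_ann = π/4 × (15.9² − 10.2²) = 116.8 cm^2
Net thrust = P_cap·A_cap − P_rod·A_ann = 5.520e5 N − 21850 N

F ≈ 5.30e5 N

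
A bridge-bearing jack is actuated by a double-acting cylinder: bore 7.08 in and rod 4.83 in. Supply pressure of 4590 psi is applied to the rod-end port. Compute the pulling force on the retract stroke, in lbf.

F ≈ 96600 lbf

Rod-side annular area A_ann = π/4 × (7.08² − 4.83²) = 21.05 in^2
On retraction the pressure acts on the annular area (bore minus rod).
F = P × A_ann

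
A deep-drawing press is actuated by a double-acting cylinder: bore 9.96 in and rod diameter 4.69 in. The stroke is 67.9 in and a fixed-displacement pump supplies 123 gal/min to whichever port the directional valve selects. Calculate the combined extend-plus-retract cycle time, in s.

t ≈ 19.9 s

Cap-side area A_cap = π/4 × (9.96 in)² = 77.91 in^2
Rod-side annular area A_ann = π/4 × (9.96² − 4.69²) = 60.64 in^2
t_ext = A_cap·L/Q = 11.17 s
t_ret = A_ann·L/Q = 8.694 s
t_cycle = t_ext + t_ret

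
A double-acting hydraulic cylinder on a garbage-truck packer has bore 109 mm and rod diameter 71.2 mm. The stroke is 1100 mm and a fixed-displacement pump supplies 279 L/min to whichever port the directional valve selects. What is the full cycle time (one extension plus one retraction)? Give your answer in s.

Cap-side area A_cap = π/4 × (109 mm)² = 9331 mm^2
Rod-side annular area A_ann = π/4 × (109² − 71.2²) = 5350 mm^2
t_ext = A_cap·L/Q = 2.207 s
t_ret = A_ann·L/Q = 1.266 s
t_cycle = t_ext + t_ret

t ≈ 3.47 s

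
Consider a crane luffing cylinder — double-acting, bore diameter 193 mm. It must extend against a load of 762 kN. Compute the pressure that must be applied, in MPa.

P ≈ 26.0 MPa

Cap-side area A_cap = π/4 × (193 mm)² = 29260 mm^2
P = F / A = 762 kN / A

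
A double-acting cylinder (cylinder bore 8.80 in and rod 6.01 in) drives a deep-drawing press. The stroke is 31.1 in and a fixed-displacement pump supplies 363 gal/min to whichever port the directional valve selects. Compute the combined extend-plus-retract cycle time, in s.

Cap-side area A_cap = π/4 × (8.80 in)² = 60.82 in^2
Rod-side annular area A_ann = π/4 × (8.80² − 6.01²) = 32.45 in^2
t_ext = A_cap·L/Q = 1.353 s
t_ret = A_ann·L/Q = 0.7222 s
t_cycle = t_ext + t_ret

t ≈ 2.08 s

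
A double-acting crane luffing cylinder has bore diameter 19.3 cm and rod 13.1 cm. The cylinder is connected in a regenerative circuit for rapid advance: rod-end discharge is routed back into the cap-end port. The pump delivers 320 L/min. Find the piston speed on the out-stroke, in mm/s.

In regeneration the rod-end outflow joins the pump flow into the cap end, so the net volume the pump must supply per unit advance equals the rod cross-section area.
Rod cross-section A_rod = π/4 × (13.1 cm)² = 134.8 cm^2
v = Q_pump / A_rod

v ≈ 396 mm/s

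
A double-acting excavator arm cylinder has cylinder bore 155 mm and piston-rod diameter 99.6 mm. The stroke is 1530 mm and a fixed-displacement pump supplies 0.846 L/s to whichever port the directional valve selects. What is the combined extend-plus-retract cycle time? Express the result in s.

t ≈ 54.2 s

Cap-side area A_cap = π/4 × (155 mm)² = 18870 mm^2
Rod-side annular area A_ann = π/4 × (155² − 99.6²) = 11080 mm^2
t_ext = A_cap·L/Q = 34.13 s
t_ret = A_ann·L/Q = 20.03 s
t_cycle = t_ext + t_ret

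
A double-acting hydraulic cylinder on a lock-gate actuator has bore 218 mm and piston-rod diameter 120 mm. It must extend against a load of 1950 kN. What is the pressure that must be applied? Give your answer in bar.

Cap-side area A_cap = π/4 × (218 mm)² = 37330 mm^2
P = F / A = 1950 kN / A

P ≈ 522 bar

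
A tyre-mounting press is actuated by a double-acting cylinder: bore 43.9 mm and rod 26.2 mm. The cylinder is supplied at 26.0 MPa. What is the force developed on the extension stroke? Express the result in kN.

Cap-side area A_cap = π/4 × (43.9 mm)² = 1514 mm^2
F = P × A_cap = 26.0 MPa × A_cap

F ≈ 39.4 kN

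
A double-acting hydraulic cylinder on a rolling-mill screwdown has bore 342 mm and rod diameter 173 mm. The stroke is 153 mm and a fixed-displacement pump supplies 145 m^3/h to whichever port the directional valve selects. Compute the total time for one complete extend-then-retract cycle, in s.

t ≈ 0.609 s

Cap-side area A_cap = π/4 × (342 mm)² = 91860 mm^2
Rod-side annular area A_ann = π/4 × (342² − 173²) = 68360 mm^2
t_ext = A_cap·L/Q = 0.3490 s
t_ret = A_ann·L/Q = 0.2597 s
t_cycle = t_ext + t_ret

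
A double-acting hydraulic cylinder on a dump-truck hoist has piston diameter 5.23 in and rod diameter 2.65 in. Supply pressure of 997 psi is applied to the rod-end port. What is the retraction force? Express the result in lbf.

F ≈ 15900 lbf

Rod-side annular area A_ann = π/4 × (5.23² − 2.65²) = 15.97 in^2
On retraction the pressure acts on the annular area (bore minus rod).
F = P × A_ann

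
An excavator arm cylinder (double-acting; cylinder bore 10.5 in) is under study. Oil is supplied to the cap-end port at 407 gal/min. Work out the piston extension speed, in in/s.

v ≈ 18.1 in/s

Cap-side area A_cap = π/4 × (10.5 in)² = 86.59 in^2
v = Q / A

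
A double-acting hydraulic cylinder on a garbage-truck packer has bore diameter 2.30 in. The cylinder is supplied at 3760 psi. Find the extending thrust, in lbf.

Cap-side area A_cap = π/4 × (2.30 in)² = 4.155 in^2
F = P × A_cap = 3760 psi × A_cap

F ≈ 15600 lbf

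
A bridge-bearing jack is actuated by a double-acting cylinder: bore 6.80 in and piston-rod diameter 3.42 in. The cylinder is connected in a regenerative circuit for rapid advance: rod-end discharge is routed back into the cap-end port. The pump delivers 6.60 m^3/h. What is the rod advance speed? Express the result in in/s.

In regeneration the rod-end outflow joins the pump flow into the cap end, so the net volume the pump must supply per unit advance equals the rod cross-section area.
Rod cross-section A_rod = π/4 × (3.42 in)² = 9.186 in^2
v = Q_pump / A_rod

v ≈ 12.2 in/s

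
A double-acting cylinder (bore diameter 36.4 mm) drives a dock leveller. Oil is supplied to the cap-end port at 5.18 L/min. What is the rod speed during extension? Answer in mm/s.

v ≈ 83.0 mm/s

Cap-side area A_cap = π/4 × (36.4 mm)² = 1041 mm^2
v = Q / A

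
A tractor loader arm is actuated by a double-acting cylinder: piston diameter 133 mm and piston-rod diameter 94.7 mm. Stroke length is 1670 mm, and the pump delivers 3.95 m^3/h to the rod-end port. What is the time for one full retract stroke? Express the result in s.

Rod-side annular area A_ann = π/4 × (133² − 94.7²) = 6849 mm^2
Swept volume V = A × L; t = V / Q = A·L / Q

t ≈ 10.4 s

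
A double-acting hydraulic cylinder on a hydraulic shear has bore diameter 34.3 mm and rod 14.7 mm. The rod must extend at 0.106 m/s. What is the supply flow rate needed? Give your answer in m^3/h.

Q ≈ 0.353 m^3/h

Cap-side area A_cap = π/4 × (34.3 mm)² = 924.0 mm^2
Q = A × v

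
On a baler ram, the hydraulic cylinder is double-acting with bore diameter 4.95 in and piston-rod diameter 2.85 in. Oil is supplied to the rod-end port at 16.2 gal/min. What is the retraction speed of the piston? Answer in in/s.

v ≈ 4.85 in/s

Rod-side annular area A_ann = π/4 × (4.95² − 2.85²) = 12.86 in^2
Flow into the rod-end port fills the annular volume.
v = Q / A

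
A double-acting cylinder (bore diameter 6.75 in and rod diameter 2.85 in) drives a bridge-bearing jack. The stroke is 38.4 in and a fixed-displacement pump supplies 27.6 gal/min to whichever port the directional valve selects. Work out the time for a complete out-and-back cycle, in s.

t ≈ 23.6 s

Cap-side area A_cap = π/4 × (6.75 in)² = 35.78 in^2
Rod-side annular area A_ann = π/4 × (6.75² − 2.85²) = 29.41 in^2
t_ext = A_cap·L/Q = 12.93 s
t_ret = A_ann·L/Q = 10.63 s
t_cycle = t_ext + t_ret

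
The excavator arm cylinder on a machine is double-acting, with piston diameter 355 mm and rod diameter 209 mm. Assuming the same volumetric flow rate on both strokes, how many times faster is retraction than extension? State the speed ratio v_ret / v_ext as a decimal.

Cap-side area A_cap = π/4 × (355 mm)² = 98980 mm^2
Rod-side annular area A_ann = π/4 × (355² − 209²) = 64670 mm^2
For equal Q, v ∝ 1/A, so v_ret/v_ext = A_cap/A_ann.

v_ret/v_ext ≈ 1.53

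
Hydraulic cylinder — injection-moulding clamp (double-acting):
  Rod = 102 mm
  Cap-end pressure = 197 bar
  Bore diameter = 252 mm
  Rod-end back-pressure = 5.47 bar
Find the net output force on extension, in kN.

Cap-side area A_cap = π/4 × (252 mm)² = 49880 mm^2
Rod-side annular area A_ann = π/4 × (252² − 102²) = 41700 mm^2
Net thrust = P_cap·A_cap − P_rod·A_ann = 982.6 kN − 22.81 kN

F ≈ 960 kN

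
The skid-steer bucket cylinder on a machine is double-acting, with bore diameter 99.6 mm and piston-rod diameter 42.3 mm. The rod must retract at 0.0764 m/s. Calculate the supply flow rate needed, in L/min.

Rod-side annular area A_ann = π/4 × (99.6² − 42.3²) = 6386 mm^2
Q = A × v

Q ≈ 29.3 L/min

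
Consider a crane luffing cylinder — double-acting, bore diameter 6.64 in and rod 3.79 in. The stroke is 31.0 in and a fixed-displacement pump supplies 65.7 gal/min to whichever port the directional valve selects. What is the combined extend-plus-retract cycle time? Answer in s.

Cap-side area A_cap = π/4 × (6.64 in)² = 34.63 in^2
Rod-side annular area A_ann = π/4 × (6.64² − 3.79²) = 23.35 in^2
t_ext = A_cap·L/Q = 4.244 s
t_ret = A_ann·L/Q = 2.861 s
t_cycle = t_ext + t_ret

t ≈ 7.11 s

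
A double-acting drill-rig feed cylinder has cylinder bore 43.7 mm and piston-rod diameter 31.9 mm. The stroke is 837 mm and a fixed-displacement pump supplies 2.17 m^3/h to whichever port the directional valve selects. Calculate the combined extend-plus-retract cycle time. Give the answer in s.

t ≈ 3.06 s

Cap-side area A_cap = π/4 × (43.7 mm)² = 1500 mm^2
Rod-side annular area A_ann = π/4 × (43.7² − 31.9²) = 700.6 mm^2
t_ext = A_cap·L/Q = 2.083 s
t_ret = A_ann·L/Q = 0.9729 s
t_cycle = t_ext + t_ret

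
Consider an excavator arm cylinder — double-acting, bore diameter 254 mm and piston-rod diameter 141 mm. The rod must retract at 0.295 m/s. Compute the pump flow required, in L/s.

Q ≈ 10.3 L/s

Rod-side annular area A_ann = π/4 × (254² − 141²) = 35060 mm^2
Q = A × v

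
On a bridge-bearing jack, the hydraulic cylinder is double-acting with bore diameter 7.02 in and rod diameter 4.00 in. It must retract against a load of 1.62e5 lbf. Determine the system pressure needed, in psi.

P ≈ 6200 psi

Rod-side annular area A_ann = π/4 × (7.02² − 4.00²) = 26.14 in^2
Retraction: pressure acts on the annular area.
P = F / A = 1.62e5 lbf / A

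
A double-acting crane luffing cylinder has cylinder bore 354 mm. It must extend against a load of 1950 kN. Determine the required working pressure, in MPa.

Cap-side area A_cap = π/4 × (354 mm)² = 98420 mm^2
P = F / A = 1950 kN / A

P ≈ 19.8 MPa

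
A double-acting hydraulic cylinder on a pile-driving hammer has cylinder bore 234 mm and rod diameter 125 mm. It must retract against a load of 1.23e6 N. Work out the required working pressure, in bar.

Rod-side annular area A_ann = π/4 × (234² − 125²) = 30730 mm^2
Retraction: pressure acts on the annular area.
P = F / A = 1.23e6 N / A

P ≈ 400 bar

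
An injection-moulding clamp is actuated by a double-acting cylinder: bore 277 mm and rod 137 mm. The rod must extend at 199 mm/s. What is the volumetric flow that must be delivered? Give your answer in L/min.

Cap-side area A_cap = π/4 × (277 mm)² = 60260 mm^2
Q = A × v

Q ≈ 720 L/min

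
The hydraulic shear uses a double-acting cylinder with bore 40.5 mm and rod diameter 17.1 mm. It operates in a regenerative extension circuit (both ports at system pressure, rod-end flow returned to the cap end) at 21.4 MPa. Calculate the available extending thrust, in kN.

With equal pressure on both faces, forces on the annular region cancel; the net push is pressure × rod cross-section.
Rod cross-section A_rod = π/4 × (17.1 mm)² = 229.7 mm^2
F = P × A_rod

F ≈ 4.91 kN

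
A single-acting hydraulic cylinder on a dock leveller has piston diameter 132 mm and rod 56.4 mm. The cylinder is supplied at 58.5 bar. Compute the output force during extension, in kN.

F ≈ 80.1 kN

Cap-side area A_cap = π/4 × (132 mm)² = 13680 mm^2
F = P × A_cap = 58.5 bar × A_cap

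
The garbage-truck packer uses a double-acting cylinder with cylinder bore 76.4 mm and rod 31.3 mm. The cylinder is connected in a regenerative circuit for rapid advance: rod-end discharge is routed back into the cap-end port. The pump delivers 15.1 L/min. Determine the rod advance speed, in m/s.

In regeneration the rod-end outflow joins the pump flow into the cap end, so the net volume the pump must supply per unit advance equals the rod cross-section area.
Rod cross-section A_rod = π/4 × (31.3 mm)² = 769.4 mm^2
v = Q_pump / A_rod

v ≈ 0.327 m/s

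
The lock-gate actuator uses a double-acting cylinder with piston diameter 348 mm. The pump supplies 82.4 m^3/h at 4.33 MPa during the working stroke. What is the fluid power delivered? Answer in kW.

Hydraulic power = P × Q

W ≈ 99.1 kW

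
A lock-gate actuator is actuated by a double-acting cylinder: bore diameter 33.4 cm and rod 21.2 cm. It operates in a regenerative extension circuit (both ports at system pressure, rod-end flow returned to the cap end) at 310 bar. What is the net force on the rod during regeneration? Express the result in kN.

F ≈ 1090 kN

With equal pressure on both faces, forces on the annular region cancel; the net push is pressure × rod cross-section.
Rod cross-section A_rod = π/4 × (21.2 cm)² = 353.0 cm^2
F = P × A_rod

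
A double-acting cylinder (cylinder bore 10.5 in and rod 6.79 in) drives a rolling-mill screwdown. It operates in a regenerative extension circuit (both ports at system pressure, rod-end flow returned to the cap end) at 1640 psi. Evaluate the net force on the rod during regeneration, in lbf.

With equal pressure on both faces, forces on the annular region cancel; the net push is pressure × rod cross-section.
Rod cross-section A_rod = π/4 × (6.79 in)² = 36.21 in^2
F = P × A_rod

F ≈ 59400 lbf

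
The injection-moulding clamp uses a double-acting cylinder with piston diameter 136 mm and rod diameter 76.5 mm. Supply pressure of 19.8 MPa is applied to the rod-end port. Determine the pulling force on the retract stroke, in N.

Rod-side annular area A_ann = π/4 × (136² − 76.5²) = 9930 mm^2
On retraction the pressure acts on the annular area (bore minus rod).
F = P × A_ann

F ≈ 1.97e5 N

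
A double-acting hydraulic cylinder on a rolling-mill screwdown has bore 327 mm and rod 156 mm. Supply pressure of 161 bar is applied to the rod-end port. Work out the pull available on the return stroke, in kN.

Rod-side annular area A_ann = π/4 × (327² − 156²) = 64870 mm^2
On retraction the pressure acts on the annular area (bore minus rod).
F = P × A_ann

F ≈ 1040 kN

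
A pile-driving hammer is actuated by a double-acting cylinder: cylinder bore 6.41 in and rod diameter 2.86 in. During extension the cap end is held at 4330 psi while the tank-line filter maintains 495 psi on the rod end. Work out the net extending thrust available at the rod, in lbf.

Cap-side area A_cap = π/4 × (6.41 in)² = 32.27 in^2
Rod-side annular area A_ann = π/4 × (6.41² − 2.86²) = 25.85 in^2
Net thrust = P_cap·A_cap − P_rod·A_ann = 1.397e5 lbf − 12790 lbf

F ≈ 1.27e5 lbf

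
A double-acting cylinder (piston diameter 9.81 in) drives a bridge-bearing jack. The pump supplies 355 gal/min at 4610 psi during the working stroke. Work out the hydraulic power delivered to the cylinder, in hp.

Hydraulic power = P × Q

W ≈ 955 hp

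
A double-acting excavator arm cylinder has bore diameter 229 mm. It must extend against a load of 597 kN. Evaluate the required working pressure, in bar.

Cap-side area A_cap = π/4 × (229 mm)² = 41190 mm^2
P = F / A = 597 kN / A

P ≈ 145 bar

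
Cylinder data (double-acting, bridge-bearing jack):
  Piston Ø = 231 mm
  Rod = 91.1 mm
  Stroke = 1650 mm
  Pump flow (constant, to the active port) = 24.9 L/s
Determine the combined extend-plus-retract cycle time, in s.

t ≈ 5.12 s

Cap-side area A_cap = π/4 × (231 mm)² = 41910 mm^2
Rod-side annular area A_ann = π/4 × (231² − 91.1²) = 35390 mm^2
t_ext = A_cap·L/Q = 2.777 s
t_ret = A_ann·L/Q = 2.345 s
t_cycle = t_ext + t_ret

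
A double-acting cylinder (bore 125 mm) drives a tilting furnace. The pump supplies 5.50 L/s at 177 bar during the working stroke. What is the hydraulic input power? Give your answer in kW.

W ≈ 97.3 kW

Hydraulic power = P × Q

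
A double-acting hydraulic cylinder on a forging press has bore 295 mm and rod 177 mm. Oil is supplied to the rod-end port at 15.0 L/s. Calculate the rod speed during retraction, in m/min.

Rod-side annular area A_ann = π/4 × (295² − 177²) = 43740 mm^2
Flow into the rod-end port fills the annular volume.
v = Q / A

v ≈ 20.6 m/min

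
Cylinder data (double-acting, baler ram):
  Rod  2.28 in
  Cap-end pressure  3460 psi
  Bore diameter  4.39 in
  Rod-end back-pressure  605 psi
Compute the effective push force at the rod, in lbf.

Cap-side area A_cap = π/4 × (4.39 in)² = 15.14 in^2
Rod-side annular area A_ann = π/4 × (4.39² − 2.28²) = 11.05 in^2
Net thrust = P_cap·A_cap − P_rod·A_ann = 52370 lbf − 6687 lbf

F ≈ 45700 lbf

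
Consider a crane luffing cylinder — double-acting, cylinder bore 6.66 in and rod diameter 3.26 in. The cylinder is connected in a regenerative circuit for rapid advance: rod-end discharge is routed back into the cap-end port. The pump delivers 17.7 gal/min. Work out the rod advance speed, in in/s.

v ≈ 8.16 in/s

In regeneration the rod-end outflow joins the pump flow into the cap end, so the net volume the pump must supply per unit advance equals the rod cross-section area.
Rod cross-section A_rod = π/4 × (3.26 in)² = 8.347 in^2
v = Q_pump / A_rod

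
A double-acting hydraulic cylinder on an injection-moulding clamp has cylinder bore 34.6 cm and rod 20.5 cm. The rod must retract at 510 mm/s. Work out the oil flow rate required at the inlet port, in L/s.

Q ≈ 31.1 L/s

Rod-side annular area A_ann = π/4 × (34.6² − 20.5²) = 610.2 cm^2
Q = A × v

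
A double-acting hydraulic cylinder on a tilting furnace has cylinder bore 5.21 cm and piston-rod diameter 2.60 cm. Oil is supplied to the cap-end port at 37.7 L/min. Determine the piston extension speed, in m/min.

Cap-side area A_cap = π/4 × (5.21 cm)² = 21.32 cm^2
v = Q / A

v ≈ 17.7 m/min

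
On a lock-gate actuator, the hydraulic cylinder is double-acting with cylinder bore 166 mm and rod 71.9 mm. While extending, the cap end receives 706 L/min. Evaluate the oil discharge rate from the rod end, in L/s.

Cap-side area A_cap = π/4 × (166 mm)² = 21640 mm^2
Rod-side annular area A_ann = π/4 × (166² − 71.9²) = 17580 mm^2
Piston speed v = Q_in/A_cap; rod-end outflow Q_out = v × A_ann = Q_in × A_ann/A_cap.

Q_out ≈ 9.56 L/s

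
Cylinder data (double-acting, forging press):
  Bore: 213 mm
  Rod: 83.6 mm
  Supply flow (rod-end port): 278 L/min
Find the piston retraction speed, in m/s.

v ≈ 0.154 m/s

Rod-side annular area A_ann = π/4 × (213² − 83.6²) = 30140 mm^2
Flow into the rod-end port fills the annular volume.
v = Q / A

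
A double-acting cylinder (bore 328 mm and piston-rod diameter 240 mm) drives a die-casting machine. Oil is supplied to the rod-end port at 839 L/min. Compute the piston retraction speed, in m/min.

v ≈ 21.4 m/min

Rod-side annular area A_ann = π/4 × (328² − 240²) = 39260 mm^2
Flow into the rod-end port fills the annular volume.
v = Q / A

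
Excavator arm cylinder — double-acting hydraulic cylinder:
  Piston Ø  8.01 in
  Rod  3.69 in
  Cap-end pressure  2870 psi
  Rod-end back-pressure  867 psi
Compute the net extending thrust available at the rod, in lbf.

F ≈ 1.10e5 lbf

Cap-side area A_cap = π/4 × (8.01 in)² = 50.39 in^2
Rod-side annular area A_ann = π/4 × (8.01² − 3.69²) = 39.70 in^2
Net thrust = P_cap·A_cap − P_rod·A_ann = 1.446e5 lbf − 34420 lbf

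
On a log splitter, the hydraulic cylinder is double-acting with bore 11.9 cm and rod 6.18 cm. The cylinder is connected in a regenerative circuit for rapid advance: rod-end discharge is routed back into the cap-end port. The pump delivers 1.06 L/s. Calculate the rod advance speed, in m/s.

In regeneration the rod-end outflow joins the pump flow into the cap end, so the net volume the pump must supply per unit advance equals the rod cross-section area.
Rod cross-section A_rod = π/4 × (6.18 cm)² = 30.00 cm^2
v = Q_pump / A_rod

v ≈ 0.353 m/s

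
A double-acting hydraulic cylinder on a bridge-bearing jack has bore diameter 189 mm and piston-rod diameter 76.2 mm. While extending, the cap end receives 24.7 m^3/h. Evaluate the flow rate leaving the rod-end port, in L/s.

Q_out ≈ 5.75 L/s

Cap-side area A_cap = π/4 × (189 mm)² = 28060 mm^2
Rod-side annular area A_ann = π/4 × (189² − 76.2²) = 23490 mm^2
Piston speed v = Q_in/A_cap; rod-end outflow Q_out = v × A_ann = Q_in × A_ann/A_cap.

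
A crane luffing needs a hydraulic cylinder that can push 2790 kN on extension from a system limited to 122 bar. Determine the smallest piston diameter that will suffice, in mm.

Extension force acts on the full piston face: F = P × (π/4)D².
D = √(4F / (πP)) = √(4 × 2790 kN / (π × 122 bar))

D ≈ 540 mm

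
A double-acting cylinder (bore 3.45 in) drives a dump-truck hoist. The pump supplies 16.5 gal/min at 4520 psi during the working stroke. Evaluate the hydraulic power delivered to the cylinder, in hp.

W ≈ 43.5 hp

Hydraulic power = P × Q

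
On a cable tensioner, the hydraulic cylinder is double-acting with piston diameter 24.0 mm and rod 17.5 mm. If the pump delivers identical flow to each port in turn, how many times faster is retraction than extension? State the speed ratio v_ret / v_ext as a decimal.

v_ret/v_ext ≈ 2.14

Cap-side area A_cap = π/4 × (24.0 mm)² = 452.4 mm^2
Rod-side annular area A_ann = π/4 × (24.0² − 17.5²) = 211.9 mm^2
For equal Q, v ∝ 1/A, so v_ret/v_ext = A_cap/A_ann.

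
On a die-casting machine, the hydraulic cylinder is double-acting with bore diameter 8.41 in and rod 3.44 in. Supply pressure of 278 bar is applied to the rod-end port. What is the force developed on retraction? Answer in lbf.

F ≈ 1.87e5 lbf

Rod-side annular area A_ann = π/4 × (8.41² − 3.44²) = 46.26 in^2
On retraction the pressure acts on the annular area (bore minus rod).
F = P × A_ann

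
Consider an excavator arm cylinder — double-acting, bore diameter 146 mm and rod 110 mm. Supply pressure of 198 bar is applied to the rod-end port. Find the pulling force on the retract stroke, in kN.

Rod-side annular area A_ann = π/4 × (146² − 110²) = 7238 mm^2
On retraction the pressure acts on the annular area (bore minus rod).
F = P × A_ann

F ≈ 143 kN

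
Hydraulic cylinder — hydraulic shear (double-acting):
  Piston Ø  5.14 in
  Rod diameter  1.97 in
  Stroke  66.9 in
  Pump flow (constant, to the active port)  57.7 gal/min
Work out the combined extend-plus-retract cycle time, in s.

Cap-side area A_cap = π/4 × (5.14 in)² = 20.75 in^2
Rod-side annular area A_ann = π/4 × (5.14² − 1.97²) = 17.70 in^2
t_ext = A_cap·L/Q = 6.249 s
t_ret = A_ann·L/Q = 5.331 s
t_cycle = t_ext + t_ret

t ≈ 11.6 s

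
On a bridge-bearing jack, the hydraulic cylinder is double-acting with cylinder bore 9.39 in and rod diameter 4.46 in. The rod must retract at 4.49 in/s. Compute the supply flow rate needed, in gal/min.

Q ≈ 62.5 gal/min

Rod-side annular area A_ann = π/4 × (9.39² − 4.46²) = 53.63 in^2
Q = A × v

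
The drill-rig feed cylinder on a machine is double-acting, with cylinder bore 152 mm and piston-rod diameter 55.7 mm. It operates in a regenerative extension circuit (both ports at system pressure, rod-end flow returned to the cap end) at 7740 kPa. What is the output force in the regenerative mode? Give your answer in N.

F ≈ 18900 N

With equal pressure on both faces, forces on the annular region cancel; the net push is pressure × rod cross-section.
Rod cross-section A_rod = π/4 × (55.7 mm)² = 2437 mm^2
F = P × A_rod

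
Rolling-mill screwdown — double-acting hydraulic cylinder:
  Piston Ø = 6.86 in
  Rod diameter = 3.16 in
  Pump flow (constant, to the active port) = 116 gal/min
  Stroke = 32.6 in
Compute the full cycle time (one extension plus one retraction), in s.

t ≈ 4.82 s

Cap-side area A_cap = π/4 × (6.86 in)² = 36.96 in^2
Rod-side annular area A_ann = π/4 × (6.86² − 3.16²) = 29.12 in^2
t_ext = A_cap·L/Q = 2.698 s
t_ret = A_ann·L/Q = 2.125 s
t_cycle = t_ext + t_ret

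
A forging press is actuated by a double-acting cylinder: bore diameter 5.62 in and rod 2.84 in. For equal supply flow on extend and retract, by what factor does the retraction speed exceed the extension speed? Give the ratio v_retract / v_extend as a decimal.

v_ret/v_ext ≈ 1.34

Cap-side area A_cap = π/4 × (5.62 in)² = 24.81 in^2
Rod-side annular area A_ann = π/4 × (5.62² − 2.84²) = 18.47 in^2
For equal Q, v ∝ 1/A, so v_ret/v_ext = A_cap/A_ann.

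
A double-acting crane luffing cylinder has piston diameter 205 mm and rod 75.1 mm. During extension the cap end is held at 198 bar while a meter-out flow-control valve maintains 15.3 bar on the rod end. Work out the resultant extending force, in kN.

Cap-side area A_cap = π/4 × (205 mm)² = 33010 mm^2
Rod-side annular area A_ann = π/4 × (205² − 75.1²) = 28580 mm^2
Net thrust = P_cap·A_cap − P_rod·A_ann = 653.5 kN − 43.72 kN

F ≈ 610 kN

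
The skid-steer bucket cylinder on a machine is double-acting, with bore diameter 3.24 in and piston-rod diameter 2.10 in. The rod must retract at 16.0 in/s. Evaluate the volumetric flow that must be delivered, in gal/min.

Q ≈ 19.9 gal/min

Rod-side annular area A_ann = π/4 × (3.24² − 2.10²) = 4.781 in^2
Q = A × v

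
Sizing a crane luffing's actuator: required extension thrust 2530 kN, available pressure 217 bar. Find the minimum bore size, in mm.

Extension force acts on the full piston face: F = P × (π/4)D².
D = √(4F / (πP)) = √(4 × 2530 kN / (π × 217 bar))

D ≈ 385 mm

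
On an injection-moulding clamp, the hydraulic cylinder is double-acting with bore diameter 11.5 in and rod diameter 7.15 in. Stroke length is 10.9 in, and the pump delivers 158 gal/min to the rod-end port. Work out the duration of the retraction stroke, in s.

t ≈ 1.14 s

Rod-side annular area A_ann = π/4 × (11.5² − 7.15²) = 63.72 in^2
Swept volume V = A × L; t = V / Q = A·L / Q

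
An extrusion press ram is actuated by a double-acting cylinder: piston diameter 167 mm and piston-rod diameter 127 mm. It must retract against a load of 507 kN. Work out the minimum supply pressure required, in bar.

P ≈ 549 bar

Rod-side annular area A_ann = π/4 × (167² − 127²) = 9236 mm^2
Retraction: pressure acts on the annular area.
P = F / A = 507 kN / A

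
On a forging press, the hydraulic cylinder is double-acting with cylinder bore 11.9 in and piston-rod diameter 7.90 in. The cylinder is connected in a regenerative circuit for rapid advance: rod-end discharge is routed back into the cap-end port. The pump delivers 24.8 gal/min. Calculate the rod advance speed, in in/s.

v ≈ 1.95 in/s

In regeneration the rod-end outflow joins the pump flow into the cap end, so the net volume the pump must supply per unit advance equals the rod cross-section area.
Rod cross-section A_rod = π/4 × (7.90 in)² = 49.02 in^2
v = Q_pump / A_rod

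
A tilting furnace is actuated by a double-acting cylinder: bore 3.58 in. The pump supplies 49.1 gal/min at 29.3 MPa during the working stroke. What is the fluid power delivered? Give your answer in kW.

Hydraulic power = P × Q

W ≈ 90.8 kW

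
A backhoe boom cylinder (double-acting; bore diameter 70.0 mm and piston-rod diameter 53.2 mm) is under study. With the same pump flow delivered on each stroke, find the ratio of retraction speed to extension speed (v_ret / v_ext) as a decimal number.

Cap-side area A_cap = π/4 × (70.0 mm)² = 3848 mm^2
Rod-side annular area A_ann = π/4 × (70.0² − 53.2²) = 1626 mm^2
For equal Q, v ∝ 1/A, so v_ret/v_ext = A_cap/A_ann.

v_ret/v_ext ≈ 2.37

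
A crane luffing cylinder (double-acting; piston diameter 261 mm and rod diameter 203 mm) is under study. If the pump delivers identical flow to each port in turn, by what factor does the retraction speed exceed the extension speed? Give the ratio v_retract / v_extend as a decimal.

v_ret/v_ext ≈ 2.53

Cap-side area A_cap = π/4 × (261 mm)² = 53500 mm^2
Rod-side annular area A_ann = π/4 × (261² − 203²) = 21140 mm^2
For equal Q, v ∝ 1/A, so v_ret/v_ext = A_cap/A_ann.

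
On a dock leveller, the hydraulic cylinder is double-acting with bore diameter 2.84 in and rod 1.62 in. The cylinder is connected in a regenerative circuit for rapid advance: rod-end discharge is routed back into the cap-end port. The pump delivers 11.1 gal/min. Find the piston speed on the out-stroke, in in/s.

In regeneration the rod-end outflow joins the pump flow into the cap end, so the net volume the pump must supply per unit advance equals the rod cross-section area.
Rod cross-section A_rod = π/4 × (1.62 in)² = 2.061 in^2
v = Q_pump / A_rod

v ≈ 20.7 in/s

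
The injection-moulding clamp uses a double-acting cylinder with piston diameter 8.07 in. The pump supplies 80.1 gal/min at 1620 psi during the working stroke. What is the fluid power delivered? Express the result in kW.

Hydraulic power = P × Q

W ≈ 56.4 kW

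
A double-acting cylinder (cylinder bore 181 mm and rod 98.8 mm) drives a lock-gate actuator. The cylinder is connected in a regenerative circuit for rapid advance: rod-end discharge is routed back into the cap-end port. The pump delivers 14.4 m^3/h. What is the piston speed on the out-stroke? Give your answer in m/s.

In regeneration the rod-end outflow joins the pump flow into the cap end, so the net volume the pump must supply per unit advance equals the rod cross-section area.
Rod cross-section A_rod = π/4 × (98.8 mm)² = 7667 mm^2
v = Q_pump / A_rod

v ≈ 0.522 m/s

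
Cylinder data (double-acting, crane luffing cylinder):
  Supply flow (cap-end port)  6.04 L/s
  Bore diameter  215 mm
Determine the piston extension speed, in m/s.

Cap-side area A_cap = π/4 × (215 mm)² = 36310 mm^2
v = Q / A

v ≈ 0.166 m/s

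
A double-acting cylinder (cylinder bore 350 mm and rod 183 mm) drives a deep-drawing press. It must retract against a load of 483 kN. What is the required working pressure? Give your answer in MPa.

P ≈ 6.91 MPa

Rod-side annular area A_ann = π/4 × (350² − 183²) = 69910 mm^2
Retraction: pressure acts on the annular area.
P = F / A = 483 kN / A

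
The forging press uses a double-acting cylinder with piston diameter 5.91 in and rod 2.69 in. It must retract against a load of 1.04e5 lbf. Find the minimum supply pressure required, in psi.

Rod-side annular area A_ann = π/4 × (5.91² − 2.69²) = 21.75 in^2
Retraction: pressure acts on the annular area.
P = F / A = 1.04e5 lbf / A

P ≈ 4780 psi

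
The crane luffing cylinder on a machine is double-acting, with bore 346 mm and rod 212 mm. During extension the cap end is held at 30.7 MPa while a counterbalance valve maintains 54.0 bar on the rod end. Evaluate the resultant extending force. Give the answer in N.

F ≈ 2.57e6 N

Cap-side area A_cap = π/4 × (346 mm)² = 94020 mm^2
Rod-side annular area A_ann = π/4 × (346² − 212²) = 58730 mm^2
Net thrust = P_cap·A_cap − P_rod·A_ann = 2.887e6 N − 3.171e5 N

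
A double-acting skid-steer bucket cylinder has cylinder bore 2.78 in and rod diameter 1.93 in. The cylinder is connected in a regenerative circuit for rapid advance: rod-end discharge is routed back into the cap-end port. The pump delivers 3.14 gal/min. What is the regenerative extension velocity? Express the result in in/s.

In regeneration the rod-end outflow joins the pump flow into the cap end, so the net volume the pump must supply per unit advance equals the rod cross-section area.
Rod cross-section A_rod = π/4 × (1.93 in)² = 2.926 in^2
v = Q_pump / A_rod

v ≈ 4.13 in/s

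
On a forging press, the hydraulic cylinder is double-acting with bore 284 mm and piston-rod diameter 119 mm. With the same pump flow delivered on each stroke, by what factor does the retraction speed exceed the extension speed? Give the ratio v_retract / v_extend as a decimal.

v_ret/v_ext ≈ 1.21

Cap-side area A_cap = π/4 × (284 mm)² = 63350 mm^2
Rod-side annular area A_ann = π/4 × (284² − 119²) = 52230 mm^2
For equal Q, v ∝ 1/A, so v_ret/v_ext = A_cap/A_ann.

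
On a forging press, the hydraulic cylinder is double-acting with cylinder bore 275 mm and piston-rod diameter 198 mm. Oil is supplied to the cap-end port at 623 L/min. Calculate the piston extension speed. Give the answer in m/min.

Cap-side area A_cap = π/4 × (275 mm)² = 59400 mm^2
v = Q / A

v ≈ 10.5 m/min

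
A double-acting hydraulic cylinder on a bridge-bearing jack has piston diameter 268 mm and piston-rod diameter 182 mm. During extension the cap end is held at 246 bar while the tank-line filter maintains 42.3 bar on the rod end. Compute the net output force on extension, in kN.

Cap-side area A_cap = π/4 × (268 mm)² = 56410 mm^2
Rod-side annular area A_ann = π/4 × (268² − 182²) = 30390 mm^2
Net thrust = P_cap·A_cap − P_rod·A_ann = 1388 kN − 128.6 kN

F ≈ 1260 kN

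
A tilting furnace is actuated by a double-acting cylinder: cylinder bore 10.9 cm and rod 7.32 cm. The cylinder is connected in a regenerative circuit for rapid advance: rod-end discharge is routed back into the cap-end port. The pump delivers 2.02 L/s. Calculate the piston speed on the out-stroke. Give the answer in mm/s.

v ≈ 480 mm/s

In regeneration the rod-end outflow joins the pump flow into the cap end, so the net volume the pump must supply per unit advance equals the rod cross-section area.
Rod cross-section A_rod = π/4 × (7.32 cm)² = 42.08 cm^2
v = Q_pump / A_rod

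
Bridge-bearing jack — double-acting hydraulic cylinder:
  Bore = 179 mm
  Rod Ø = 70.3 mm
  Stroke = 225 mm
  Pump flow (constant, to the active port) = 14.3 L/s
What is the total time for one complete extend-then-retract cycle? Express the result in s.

t ≈ 0.731 s

Cap-side area A_cap = π/4 × (179 mm)² = 25160 mm^2
Rod-side annular area A_ann = π/4 × (179² − 70.3²) = 21280 mm^2
t_ext = A_cap·L/Q = 0.3960 s
t_ret = A_ann·L/Q = 0.3349 s
t_cycle = t_ext + t_ret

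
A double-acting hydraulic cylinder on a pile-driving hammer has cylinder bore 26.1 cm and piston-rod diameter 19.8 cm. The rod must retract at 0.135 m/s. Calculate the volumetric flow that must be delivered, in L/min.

Q ≈ 184 L/min

Rod-side annular area A_ann = π/4 × (26.1² − 19.8²) = 227.1 cm^2
Q = A × v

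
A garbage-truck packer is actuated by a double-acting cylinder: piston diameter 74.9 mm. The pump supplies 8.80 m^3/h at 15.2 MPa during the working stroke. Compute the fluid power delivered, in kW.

W ≈ 37.2 kW

Hydraulic power = P × Q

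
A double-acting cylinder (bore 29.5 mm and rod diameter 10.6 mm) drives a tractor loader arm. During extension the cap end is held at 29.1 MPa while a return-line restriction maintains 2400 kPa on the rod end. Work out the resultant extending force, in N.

Cap-side area A_cap = π/4 × (29.5 mm)² = 683.5 mm^2
Rod-side annular area A_ann = π/4 × (29.5² − 10.6²) = 595.2 mm^2
Net thrust = P_cap·A_cap − P_rod·A_ann = 19890 N − 1429 N

F ≈ 18500 N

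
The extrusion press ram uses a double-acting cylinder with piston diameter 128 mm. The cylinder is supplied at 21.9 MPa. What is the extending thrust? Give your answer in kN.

Cap-side area A_cap = π/4 × (128 mm)² = 12870 mm^2
F = P × A_cap = 21.9 MPa × A_cap

F ≈ 282 kN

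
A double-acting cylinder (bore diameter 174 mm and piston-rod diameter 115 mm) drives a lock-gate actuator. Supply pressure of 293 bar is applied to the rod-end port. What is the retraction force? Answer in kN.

Rod-side annular area A_ann = π/4 × (174² − 115²) = 13390 mm^2
On retraction the pressure acts on the annular area (bore minus rod).
F = P × A_ann

F ≈ 392 kN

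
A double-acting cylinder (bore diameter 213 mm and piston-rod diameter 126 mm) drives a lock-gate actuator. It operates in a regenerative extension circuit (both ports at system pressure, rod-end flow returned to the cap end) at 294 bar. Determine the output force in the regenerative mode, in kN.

With equal pressure on both faces, forces on the annular region cancel; the net push is pressure × rod cross-section.
Rod cross-section A_rod = π/4 × (126 mm)² = 12470 mm^2
F = P × A_rod

F ≈ 367 kN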